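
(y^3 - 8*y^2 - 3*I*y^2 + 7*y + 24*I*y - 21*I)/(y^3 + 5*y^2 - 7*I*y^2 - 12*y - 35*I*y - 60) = (y^2 - 8*y + 7)/(y^2 + y*(5 - 4*I) - 20*I)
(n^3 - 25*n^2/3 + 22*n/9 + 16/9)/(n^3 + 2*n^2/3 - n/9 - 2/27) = 3*(3*n^2 - 26*n + 16)/(9*n^2 + 3*n - 2)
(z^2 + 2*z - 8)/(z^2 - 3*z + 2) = (z + 4)/(z - 1)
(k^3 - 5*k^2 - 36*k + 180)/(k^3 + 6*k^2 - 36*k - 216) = (k - 5)/(k + 6)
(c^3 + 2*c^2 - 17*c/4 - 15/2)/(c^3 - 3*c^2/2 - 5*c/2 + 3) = (c + 5/2)/(c - 1)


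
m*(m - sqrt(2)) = m^2 - sqrt(2)*m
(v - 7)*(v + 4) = v^2 - 3*v - 28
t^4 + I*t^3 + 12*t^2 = t^2*(t - 3*I)*(t + 4*I)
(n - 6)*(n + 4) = n^2 - 2*n - 24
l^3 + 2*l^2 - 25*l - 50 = (l - 5)*(l + 2)*(l + 5)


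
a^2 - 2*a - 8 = (a - 4)*(a + 2)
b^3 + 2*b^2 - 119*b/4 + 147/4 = (b - 7/2)*(b - 3/2)*(b + 7)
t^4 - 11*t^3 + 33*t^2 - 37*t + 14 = (t - 7)*(t - 2)*(t - 1)^2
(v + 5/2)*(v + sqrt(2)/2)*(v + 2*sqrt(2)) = v^3 + 5*v^2/2 + 5*sqrt(2)*v^2/2 + 2*v + 25*sqrt(2)*v/4 + 5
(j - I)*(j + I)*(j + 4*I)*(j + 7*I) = j^4 + 11*I*j^3 - 27*j^2 + 11*I*j - 28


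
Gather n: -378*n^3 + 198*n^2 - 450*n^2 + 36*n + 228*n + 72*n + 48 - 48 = -378*n^3 - 252*n^2 + 336*n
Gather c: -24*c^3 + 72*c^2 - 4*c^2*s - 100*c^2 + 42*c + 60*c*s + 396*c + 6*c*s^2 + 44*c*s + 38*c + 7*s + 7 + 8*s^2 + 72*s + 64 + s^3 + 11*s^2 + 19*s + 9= -24*c^3 + c^2*(-4*s - 28) + c*(6*s^2 + 104*s + 476) + s^3 + 19*s^2 + 98*s + 80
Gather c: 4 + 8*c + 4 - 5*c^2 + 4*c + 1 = -5*c^2 + 12*c + 9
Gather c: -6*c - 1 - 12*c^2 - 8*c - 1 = -12*c^2 - 14*c - 2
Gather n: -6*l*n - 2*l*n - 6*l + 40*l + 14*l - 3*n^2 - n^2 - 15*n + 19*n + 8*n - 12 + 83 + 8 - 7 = 48*l - 4*n^2 + n*(12 - 8*l) + 72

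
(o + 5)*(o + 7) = o^2 + 12*o + 35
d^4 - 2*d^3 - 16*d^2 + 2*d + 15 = (d - 5)*(d - 1)*(d + 1)*(d + 3)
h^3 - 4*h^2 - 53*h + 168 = (h - 8)*(h - 3)*(h + 7)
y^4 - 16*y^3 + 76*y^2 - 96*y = y*(y - 8)*(y - 6)*(y - 2)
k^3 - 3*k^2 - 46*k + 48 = (k - 8)*(k - 1)*(k + 6)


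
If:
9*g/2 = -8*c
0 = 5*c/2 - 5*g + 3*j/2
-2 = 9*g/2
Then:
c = 1/4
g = -4/9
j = -205/108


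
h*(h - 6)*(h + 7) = h^3 + h^2 - 42*h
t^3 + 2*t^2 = t^2*(t + 2)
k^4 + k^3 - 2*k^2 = k^2*(k - 1)*(k + 2)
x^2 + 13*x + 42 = (x + 6)*(x + 7)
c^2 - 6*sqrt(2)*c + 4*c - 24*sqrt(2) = (c + 4)*(c - 6*sqrt(2))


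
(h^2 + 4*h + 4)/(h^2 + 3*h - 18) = (h^2 + 4*h + 4)/(h^2 + 3*h - 18)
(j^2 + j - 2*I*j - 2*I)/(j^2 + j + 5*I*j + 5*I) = (j - 2*I)/(j + 5*I)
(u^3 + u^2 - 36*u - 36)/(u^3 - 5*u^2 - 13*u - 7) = (u^2 - 36)/(u^2 - 6*u - 7)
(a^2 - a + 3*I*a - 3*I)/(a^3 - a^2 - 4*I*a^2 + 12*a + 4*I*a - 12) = (a + 3*I)/(a^2 - 4*I*a + 12)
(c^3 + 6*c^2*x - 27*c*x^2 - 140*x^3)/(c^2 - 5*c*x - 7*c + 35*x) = (c^2 + 11*c*x + 28*x^2)/(c - 7)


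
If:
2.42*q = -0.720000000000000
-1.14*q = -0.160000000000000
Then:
No Solution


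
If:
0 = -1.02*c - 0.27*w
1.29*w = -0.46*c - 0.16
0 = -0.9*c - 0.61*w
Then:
No Solution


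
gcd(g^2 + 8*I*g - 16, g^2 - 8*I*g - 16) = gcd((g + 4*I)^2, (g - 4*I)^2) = 1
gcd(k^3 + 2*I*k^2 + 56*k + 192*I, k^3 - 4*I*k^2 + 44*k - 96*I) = k^2 - 2*I*k + 48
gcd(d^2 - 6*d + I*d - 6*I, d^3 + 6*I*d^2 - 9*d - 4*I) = d + I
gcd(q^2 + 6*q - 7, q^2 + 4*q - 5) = q - 1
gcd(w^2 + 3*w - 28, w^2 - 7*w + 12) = w - 4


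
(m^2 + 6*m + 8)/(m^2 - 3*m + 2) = (m^2 + 6*m + 8)/(m^2 - 3*m + 2)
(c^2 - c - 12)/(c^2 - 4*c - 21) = (c - 4)/(c - 7)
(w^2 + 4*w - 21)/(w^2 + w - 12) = (w + 7)/(w + 4)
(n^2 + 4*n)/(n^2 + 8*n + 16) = n/(n + 4)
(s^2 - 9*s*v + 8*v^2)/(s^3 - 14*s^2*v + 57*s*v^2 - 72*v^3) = (s - v)/(s^2 - 6*s*v + 9*v^2)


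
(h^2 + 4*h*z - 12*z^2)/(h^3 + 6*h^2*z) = (h - 2*z)/h^2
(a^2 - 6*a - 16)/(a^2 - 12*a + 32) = (a + 2)/(a - 4)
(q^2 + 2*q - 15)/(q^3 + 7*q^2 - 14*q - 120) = (q - 3)/(q^2 + 2*q - 24)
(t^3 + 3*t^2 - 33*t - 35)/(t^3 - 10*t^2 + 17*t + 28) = (t^2 + 2*t - 35)/(t^2 - 11*t + 28)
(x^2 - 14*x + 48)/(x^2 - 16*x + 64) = (x - 6)/(x - 8)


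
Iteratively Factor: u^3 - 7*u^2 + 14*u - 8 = (u - 2)*(u^2 - 5*u + 4) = (u - 2)*(u - 1)*(u - 4)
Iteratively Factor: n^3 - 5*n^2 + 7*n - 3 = (n - 1)*(n^2 - 4*n + 3) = (n - 3)*(n - 1)*(n - 1)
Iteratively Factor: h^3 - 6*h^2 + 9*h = (h - 3)*(h^2 - 3*h) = (h - 3)^2*(h)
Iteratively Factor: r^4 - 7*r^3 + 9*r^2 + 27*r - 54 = (r - 3)*(r^3 - 4*r^2 - 3*r + 18) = (r - 3)^2*(r^2 - r - 6) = (r - 3)^3*(r + 2)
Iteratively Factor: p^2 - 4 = (p + 2)*(p - 2)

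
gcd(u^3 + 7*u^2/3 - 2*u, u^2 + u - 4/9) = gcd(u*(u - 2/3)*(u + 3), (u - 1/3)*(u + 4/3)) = 1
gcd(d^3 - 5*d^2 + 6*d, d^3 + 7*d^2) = d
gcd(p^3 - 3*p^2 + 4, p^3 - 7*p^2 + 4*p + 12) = p^2 - p - 2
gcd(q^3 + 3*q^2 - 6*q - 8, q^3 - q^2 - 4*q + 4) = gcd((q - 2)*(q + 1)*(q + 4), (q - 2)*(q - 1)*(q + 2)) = q - 2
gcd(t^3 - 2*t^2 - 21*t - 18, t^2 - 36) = t - 6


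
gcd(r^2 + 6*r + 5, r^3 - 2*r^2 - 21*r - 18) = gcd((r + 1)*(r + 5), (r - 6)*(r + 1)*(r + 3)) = r + 1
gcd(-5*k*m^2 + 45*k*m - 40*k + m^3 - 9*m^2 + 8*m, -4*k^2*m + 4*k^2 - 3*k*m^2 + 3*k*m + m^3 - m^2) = m - 1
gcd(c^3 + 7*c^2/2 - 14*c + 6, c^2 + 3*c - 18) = c + 6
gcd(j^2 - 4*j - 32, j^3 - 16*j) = j + 4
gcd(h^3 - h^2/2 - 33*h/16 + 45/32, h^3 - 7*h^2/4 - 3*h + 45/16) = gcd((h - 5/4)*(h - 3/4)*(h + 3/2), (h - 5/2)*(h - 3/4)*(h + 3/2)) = h^2 + 3*h/4 - 9/8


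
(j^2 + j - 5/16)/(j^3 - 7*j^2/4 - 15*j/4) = (j - 1/4)/(j*(j - 3))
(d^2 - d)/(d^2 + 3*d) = (d - 1)/(d + 3)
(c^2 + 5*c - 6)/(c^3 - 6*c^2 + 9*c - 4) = (c + 6)/(c^2 - 5*c + 4)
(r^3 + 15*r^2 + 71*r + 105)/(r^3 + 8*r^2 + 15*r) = (r + 7)/r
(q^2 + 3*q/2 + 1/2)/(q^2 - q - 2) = (q + 1/2)/(q - 2)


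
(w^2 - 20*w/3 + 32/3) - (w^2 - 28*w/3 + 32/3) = 8*w/3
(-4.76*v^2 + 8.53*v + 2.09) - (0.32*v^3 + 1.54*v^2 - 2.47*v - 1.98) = -0.32*v^3 - 6.3*v^2 + 11.0*v + 4.07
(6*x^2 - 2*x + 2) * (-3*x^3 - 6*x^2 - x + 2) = -18*x^5 - 30*x^4 + 2*x^2 - 6*x + 4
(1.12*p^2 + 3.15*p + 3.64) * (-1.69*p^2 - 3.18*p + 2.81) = -1.8928*p^4 - 8.8851*p^3 - 13.0214*p^2 - 2.7237*p + 10.2284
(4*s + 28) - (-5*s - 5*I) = 9*s + 28 + 5*I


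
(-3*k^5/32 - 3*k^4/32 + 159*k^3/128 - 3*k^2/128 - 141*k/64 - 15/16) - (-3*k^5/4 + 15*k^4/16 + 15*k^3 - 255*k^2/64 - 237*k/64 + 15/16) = 21*k^5/32 - 33*k^4/32 - 1761*k^3/128 + 507*k^2/128 + 3*k/2 - 15/8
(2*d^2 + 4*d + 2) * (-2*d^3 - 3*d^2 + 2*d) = -4*d^5 - 14*d^4 - 12*d^3 + 2*d^2 + 4*d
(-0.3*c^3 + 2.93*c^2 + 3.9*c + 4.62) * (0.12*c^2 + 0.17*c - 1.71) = -0.036*c^5 + 0.3006*c^4 + 1.4791*c^3 - 3.7929*c^2 - 5.8836*c - 7.9002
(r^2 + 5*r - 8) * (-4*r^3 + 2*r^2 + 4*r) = -4*r^5 - 18*r^4 + 46*r^3 + 4*r^2 - 32*r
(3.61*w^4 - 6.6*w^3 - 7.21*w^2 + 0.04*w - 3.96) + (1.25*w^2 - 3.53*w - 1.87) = 3.61*w^4 - 6.6*w^3 - 5.96*w^2 - 3.49*w - 5.83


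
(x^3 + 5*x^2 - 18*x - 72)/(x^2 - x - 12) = x + 6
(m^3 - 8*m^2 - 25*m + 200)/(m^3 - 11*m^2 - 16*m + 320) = (m - 5)/(m - 8)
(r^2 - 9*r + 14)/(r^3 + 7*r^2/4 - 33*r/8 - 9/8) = 8*(r^2 - 9*r + 14)/(8*r^3 + 14*r^2 - 33*r - 9)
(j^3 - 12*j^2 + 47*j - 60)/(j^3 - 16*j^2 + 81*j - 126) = (j^2 - 9*j + 20)/(j^2 - 13*j + 42)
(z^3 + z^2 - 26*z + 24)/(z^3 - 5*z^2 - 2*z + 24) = (z^2 + 5*z - 6)/(z^2 - z - 6)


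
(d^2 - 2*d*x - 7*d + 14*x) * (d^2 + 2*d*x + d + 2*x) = d^4 - 6*d^3 - 4*d^2*x^2 - 7*d^2 + 24*d*x^2 + 28*x^2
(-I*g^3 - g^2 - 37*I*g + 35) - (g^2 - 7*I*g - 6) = -I*g^3 - 2*g^2 - 30*I*g + 41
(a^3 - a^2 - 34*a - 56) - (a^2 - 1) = a^3 - 2*a^2 - 34*a - 55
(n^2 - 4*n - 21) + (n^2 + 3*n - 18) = 2*n^2 - n - 39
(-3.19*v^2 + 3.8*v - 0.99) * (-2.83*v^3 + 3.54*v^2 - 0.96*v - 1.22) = 9.0277*v^5 - 22.0466*v^4 + 19.3161*v^3 - 3.2608*v^2 - 3.6856*v + 1.2078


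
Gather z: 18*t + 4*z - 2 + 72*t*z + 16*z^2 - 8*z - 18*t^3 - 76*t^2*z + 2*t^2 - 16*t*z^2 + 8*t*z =-18*t^3 + 2*t^2 + 18*t + z^2*(16 - 16*t) + z*(-76*t^2 + 80*t - 4) - 2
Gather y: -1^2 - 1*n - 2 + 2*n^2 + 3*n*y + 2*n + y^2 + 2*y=2*n^2 + n + y^2 + y*(3*n + 2) - 3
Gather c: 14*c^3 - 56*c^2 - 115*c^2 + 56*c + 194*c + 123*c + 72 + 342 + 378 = 14*c^3 - 171*c^2 + 373*c + 792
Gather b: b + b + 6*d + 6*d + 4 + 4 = 2*b + 12*d + 8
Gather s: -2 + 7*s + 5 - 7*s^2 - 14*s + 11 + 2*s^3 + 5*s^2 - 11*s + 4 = 2*s^3 - 2*s^2 - 18*s + 18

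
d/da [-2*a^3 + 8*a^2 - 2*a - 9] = -6*a^2 + 16*a - 2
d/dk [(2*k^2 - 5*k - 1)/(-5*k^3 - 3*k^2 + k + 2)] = (10*k^4 - 50*k^3 - 28*k^2 + 2*k - 9)/(25*k^6 + 30*k^5 - k^4 - 26*k^3 - 11*k^2 + 4*k + 4)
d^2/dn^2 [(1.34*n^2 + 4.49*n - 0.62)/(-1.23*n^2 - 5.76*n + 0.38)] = (-3.5527136788005e-15*n^4 + 5.40142199999997*n^3 + 1.87009199999994*n^2 + 13.7637*n + 21.677384)/(1.860867*n^6 + 26.142912*n^5 + 120.700638*n^4 + 174.949632*n^3 - 37.289628*n^2 + 2.495232*n - 0.054872)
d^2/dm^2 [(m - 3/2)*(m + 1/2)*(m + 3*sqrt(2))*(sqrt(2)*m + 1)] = 12*sqrt(2)*m^2 - 6*sqrt(2)*m + 42*m - 14 + 9*sqrt(2)/2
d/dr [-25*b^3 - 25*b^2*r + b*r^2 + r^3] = -25*b^2 + 2*b*r + 3*r^2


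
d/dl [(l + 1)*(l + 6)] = 2*l + 7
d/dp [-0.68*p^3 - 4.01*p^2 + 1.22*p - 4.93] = -2.04*p^2 - 8.02*p + 1.22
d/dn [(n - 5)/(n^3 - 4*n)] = (-2*n^3 + 15*n^2 - 20)/(n^2*(n^4 - 8*n^2 + 16))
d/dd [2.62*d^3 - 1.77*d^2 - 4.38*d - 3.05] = 7.86*d^2 - 3.54*d - 4.38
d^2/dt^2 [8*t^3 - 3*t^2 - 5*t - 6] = 48*t - 6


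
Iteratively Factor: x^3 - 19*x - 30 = (x - 5)*(x^2 + 5*x + 6) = (x - 5)*(x + 2)*(x + 3)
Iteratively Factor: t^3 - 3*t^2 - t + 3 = (t - 3)*(t^2 - 1) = (t - 3)*(t - 1)*(t + 1)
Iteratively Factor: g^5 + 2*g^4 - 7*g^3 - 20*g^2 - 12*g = (g + 2)*(g^4 - 7*g^2 - 6*g) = (g + 1)*(g + 2)*(g^3 - g^2 - 6*g) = (g + 1)*(g + 2)^2*(g^2 - 3*g) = g*(g + 1)*(g + 2)^2*(g - 3)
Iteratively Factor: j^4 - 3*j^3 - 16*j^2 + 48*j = (j + 4)*(j^3 - 7*j^2 + 12*j) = j*(j + 4)*(j^2 - 7*j + 12) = j*(j - 3)*(j + 4)*(j - 4)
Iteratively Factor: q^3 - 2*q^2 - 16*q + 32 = (q + 4)*(q^2 - 6*q + 8) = (q - 2)*(q + 4)*(q - 4)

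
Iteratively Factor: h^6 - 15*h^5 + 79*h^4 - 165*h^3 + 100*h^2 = (h - 1)*(h^5 - 14*h^4 + 65*h^3 - 100*h^2) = (h - 4)*(h - 1)*(h^4 - 10*h^3 + 25*h^2) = h*(h - 4)*(h - 1)*(h^3 - 10*h^2 + 25*h) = h^2*(h - 4)*(h - 1)*(h^2 - 10*h + 25) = h^2*(h - 5)*(h - 4)*(h - 1)*(h - 5)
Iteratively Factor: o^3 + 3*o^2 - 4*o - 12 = (o - 2)*(o^2 + 5*o + 6) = (o - 2)*(o + 3)*(o + 2)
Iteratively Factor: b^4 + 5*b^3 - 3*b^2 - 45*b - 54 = (b + 3)*(b^3 + 2*b^2 - 9*b - 18) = (b + 3)^2*(b^2 - b - 6) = (b - 3)*(b + 3)^2*(b + 2)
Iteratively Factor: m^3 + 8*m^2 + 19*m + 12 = (m + 1)*(m^2 + 7*m + 12) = (m + 1)*(m + 3)*(m + 4)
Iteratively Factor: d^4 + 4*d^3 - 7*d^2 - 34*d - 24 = (d + 2)*(d^3 + 2*d^2 - 11*d - 12) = (d + 2)*(d + 4)*(d^2 - 2*d - 3) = (d + 1)*(d + 2)*(d + 4)*(d - 3)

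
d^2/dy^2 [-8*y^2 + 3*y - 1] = -16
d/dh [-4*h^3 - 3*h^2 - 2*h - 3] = -12*h^2 - 6*h - 2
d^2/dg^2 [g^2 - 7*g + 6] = 2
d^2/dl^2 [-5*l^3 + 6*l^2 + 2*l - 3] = 12 - 30*l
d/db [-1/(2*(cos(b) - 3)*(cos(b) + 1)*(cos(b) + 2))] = (7 - 3*cos(b)^2)*sin(b)/(2*(cos(b) - 3)^2*(cos(b) + 1)^2*(cos(b) + 2)^2)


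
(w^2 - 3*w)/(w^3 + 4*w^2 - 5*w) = (w - 3)/(w^2 + 4*w - 5)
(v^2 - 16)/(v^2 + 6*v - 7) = (v^2 - 16)/(v^2 + 6*v - 7)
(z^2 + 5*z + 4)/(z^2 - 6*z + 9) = (z^2 + 5*z + 4)/(z^2 - 6*z + 9)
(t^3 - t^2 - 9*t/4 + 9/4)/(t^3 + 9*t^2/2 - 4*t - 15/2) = (2*t^2 + t - 3)/(2*(t^2 + 6*t + 5))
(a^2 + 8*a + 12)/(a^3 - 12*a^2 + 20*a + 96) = (a + 6)/(a^2 - 14*a + 48)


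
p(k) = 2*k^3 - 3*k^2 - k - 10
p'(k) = 6*k^2 - 6*k - 1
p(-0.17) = -9.93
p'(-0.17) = 0.19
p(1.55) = -11.31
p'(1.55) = 4.12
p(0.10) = -10.13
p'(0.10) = -1.54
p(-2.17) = -42.39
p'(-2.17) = 40.27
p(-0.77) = -11.92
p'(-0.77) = 7.18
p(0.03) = -10.03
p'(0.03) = -1.17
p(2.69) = 4.53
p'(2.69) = 26.28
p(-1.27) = -17.67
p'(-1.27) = 16.30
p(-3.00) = -88.00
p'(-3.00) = 71.00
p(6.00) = 308.00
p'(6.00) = 179.00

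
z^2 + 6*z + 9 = (z + 3)^2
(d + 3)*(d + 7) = d^2 + 10*d + 21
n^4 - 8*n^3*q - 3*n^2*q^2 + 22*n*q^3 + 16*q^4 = (n - 8*q)*(n - 2*q)*(n + q)^2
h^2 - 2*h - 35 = (h - 7)*(h + 5)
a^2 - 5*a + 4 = (a - 4)*(a - 1)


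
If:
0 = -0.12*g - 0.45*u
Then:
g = -3.75*u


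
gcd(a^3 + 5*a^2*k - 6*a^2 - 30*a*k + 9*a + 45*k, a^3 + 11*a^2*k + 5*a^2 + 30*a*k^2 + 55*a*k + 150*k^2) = a + 5*k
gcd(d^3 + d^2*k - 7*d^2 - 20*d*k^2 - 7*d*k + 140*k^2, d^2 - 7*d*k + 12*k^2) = d - 4*k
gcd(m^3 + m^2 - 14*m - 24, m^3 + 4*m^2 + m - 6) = m^2 + 5*m + 6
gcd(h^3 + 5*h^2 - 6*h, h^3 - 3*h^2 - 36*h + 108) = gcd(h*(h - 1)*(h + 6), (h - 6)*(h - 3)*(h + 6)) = h + 6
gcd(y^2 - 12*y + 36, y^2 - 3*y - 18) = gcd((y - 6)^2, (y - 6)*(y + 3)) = y - 6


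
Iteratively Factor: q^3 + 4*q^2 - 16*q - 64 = (q - 4)*(q^2 + 8*q + 16) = (q - 4)*(q + 4)*(q + 4)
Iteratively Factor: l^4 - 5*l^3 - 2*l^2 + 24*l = (l - 3)*(l^3 - 2*l^2 - 8*l) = (l - 3)*(l + 2)*(l^2 - 4*l) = (l - 4)*(l - 3)*(l + 2)*(l)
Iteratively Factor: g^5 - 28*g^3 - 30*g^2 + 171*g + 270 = (g + 3)*(g^4 - 3*g^3 - 19*g^2 + 27*g + 90) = (g + 3)^2*(g^3 - 6*g^2 - g + 30) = (g - 5)*(g + 3)^2*(g^2 - g - 6) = (g - 5)*(g - 3)*(g + 3)^2*(g + 2)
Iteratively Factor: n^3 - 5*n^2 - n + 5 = (n + 1)*(n^2 - 6*n + 5) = (n - 5)*(n + 1)*(n - 1)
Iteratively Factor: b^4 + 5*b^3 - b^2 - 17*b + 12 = (b + 3)*(b^3 + 2*b^2 - 7*b + 4) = (b - 1)*(b + 3)*(b^2 + 3*b - 4) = (b - 1)^2*(b + 3)*(b + 4)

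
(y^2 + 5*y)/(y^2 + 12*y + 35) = y/(y + 7)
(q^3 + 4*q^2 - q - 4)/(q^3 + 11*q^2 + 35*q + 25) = (q^2 + 3*q - 4)/(q^2 + 10*q + 25)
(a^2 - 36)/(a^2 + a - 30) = (a - 6)/(a - 5)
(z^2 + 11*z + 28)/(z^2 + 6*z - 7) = (z + 4)/(z - 1)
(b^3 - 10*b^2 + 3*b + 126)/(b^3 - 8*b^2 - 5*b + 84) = (b - 6)/(b - 4)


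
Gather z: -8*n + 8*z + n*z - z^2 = -8*n - z^2 + z*(n + 8)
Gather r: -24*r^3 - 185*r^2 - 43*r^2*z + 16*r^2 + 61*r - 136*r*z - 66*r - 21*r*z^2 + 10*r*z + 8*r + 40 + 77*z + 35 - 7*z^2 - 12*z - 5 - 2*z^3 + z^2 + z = -24*r^3 + r^2*(-43*z - 169) + r*(-21*z^2 - 126*z + 3) - 2*z^3 - 6*z^2 + 66*z + 70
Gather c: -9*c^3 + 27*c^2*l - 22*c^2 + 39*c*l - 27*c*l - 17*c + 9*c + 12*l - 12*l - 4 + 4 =-9*c^3 + c^2*(27*l - 22) + c*(12*l - 8)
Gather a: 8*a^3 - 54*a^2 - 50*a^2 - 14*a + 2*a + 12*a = 8*a^3 - 104*a^2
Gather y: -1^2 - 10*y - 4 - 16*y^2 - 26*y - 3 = -16*y^2 - 36*y - 8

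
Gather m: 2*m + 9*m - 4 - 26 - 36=11*m - 66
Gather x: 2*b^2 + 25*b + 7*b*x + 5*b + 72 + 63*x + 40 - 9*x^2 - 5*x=2*b^2 + 30*b - 9*x^2 + x*(7*b + 58) + 112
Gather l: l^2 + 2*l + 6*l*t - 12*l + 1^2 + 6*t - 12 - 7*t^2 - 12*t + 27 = l^2 + l*(6*t - 10) - 7*t^2 - 6*t + 16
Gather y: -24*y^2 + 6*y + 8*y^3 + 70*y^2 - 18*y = 8*y^3 + 46*y^2 - 12*y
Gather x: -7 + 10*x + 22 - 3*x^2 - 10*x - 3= 12 - 3*x^2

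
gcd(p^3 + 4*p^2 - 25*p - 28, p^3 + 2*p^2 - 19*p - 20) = p^2 - 3*p - 4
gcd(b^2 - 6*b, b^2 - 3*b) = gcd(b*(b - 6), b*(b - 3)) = b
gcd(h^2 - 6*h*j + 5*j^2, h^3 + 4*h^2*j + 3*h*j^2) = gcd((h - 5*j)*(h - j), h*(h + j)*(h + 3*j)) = 1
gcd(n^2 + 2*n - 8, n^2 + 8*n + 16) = n + 4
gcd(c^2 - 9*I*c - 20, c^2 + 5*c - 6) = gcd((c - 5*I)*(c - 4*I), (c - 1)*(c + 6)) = 1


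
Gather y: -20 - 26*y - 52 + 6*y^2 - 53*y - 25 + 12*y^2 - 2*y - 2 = 18*y^2 - 81*y - 99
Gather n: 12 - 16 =-4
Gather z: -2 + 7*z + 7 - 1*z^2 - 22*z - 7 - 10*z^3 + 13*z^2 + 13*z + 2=-10*z^3 + 12*z^2 - 2*z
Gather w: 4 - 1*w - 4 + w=0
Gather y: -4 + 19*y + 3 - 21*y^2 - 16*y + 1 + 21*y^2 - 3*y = 0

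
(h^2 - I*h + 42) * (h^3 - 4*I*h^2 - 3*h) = h^5 - 5*I*h^4 + 35*h^3 - 165*I*h^2 - 126*h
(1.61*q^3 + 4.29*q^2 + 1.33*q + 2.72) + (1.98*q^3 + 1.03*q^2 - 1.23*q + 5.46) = 3.59*q^3 + 5.32*q^2 + 0.1*q + 8.18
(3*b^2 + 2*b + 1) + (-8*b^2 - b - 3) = -5*b^2 + b - 2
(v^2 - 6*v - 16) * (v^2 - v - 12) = v^4 - 7*v^3 - 22*v^2 + 88*v + 192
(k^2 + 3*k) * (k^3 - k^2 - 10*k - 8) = k^5 + 2*k^4 - 13*k^3 - 38*k^2 - 24*k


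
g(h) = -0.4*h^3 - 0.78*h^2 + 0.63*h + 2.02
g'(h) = -1.2*h^2 - 1.56*h + 0.63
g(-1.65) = 0.65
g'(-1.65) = -0.06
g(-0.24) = 1.83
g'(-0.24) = 0.94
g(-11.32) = 475.17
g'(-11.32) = -135.48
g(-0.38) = 1.69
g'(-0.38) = 1.05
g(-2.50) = 1.82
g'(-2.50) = -2.97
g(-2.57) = 2.04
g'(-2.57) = -3.29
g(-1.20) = 0.83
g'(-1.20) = 0.77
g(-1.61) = 0.65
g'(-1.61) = 0.03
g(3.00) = -13.91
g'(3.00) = -14.85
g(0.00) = 2.02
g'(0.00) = 0.63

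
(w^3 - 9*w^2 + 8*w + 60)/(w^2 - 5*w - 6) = (w^2 - 3*w - 10)/(w + 1)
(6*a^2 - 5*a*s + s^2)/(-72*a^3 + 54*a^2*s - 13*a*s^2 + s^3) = (-2*a + s)/(24*a^2 - 10*a*s + s^2)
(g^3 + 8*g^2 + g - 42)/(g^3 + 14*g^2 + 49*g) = (g^2 + g - 6)/(g*(g + 7))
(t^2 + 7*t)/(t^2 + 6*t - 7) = t/(t - 1)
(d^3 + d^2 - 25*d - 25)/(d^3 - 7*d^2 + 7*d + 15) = (d + 5)/(d - 3)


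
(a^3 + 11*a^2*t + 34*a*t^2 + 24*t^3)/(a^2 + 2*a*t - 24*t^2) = (-a^2 - 5*a*t - 4*t^2)/(-a + 4*t)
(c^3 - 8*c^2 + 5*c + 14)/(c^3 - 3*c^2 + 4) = (c - 7)/(c - 2)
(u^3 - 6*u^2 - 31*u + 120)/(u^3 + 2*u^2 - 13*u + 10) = (u^2 - 11*u + 24)/(u^2 - 3*u + 2)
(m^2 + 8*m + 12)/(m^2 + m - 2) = (m + 6)/(m - 1)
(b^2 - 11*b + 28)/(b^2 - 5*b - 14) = (b - 4)/(b + 2)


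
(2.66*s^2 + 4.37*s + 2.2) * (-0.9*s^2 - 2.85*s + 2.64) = -2.394*s^4 - 11.514*s^3 - 7.4121*s^2 + 5.2668*s + 5.808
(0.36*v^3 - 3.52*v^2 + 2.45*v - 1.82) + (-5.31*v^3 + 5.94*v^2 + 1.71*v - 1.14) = -4.95*v^3 + 2.42*v^2 + 4.16*v - 2.96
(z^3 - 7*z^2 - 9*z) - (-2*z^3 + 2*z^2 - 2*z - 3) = 3*z^3 - 9*z^2 - 7*z + 3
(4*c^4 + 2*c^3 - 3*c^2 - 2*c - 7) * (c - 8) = 4*c^5 - 30*c^4 - 19*c^3 + 22*c^2 + 9*c + 56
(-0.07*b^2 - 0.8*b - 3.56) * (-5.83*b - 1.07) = 0.4081*b^3 + 4.7389*b^2 + 21.6108*b + 3.8092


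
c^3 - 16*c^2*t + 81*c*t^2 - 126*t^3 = (c - 7*t)*(c - 6*t)*(c - 3*t)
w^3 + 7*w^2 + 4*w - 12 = (w - 1)*(w + 2)*(w + 6)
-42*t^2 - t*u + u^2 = (-7*t + u)*(6*t + u)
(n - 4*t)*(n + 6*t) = n^2 + 2*n*t - 24*t^2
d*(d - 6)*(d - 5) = d^3 - 11*d^2 + 30*d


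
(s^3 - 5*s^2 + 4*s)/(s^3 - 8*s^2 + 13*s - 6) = s*(s - 4)/(s^2 - 7*s + 6)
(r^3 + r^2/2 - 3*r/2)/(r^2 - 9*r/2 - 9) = r*(r - 1)/(r - 6)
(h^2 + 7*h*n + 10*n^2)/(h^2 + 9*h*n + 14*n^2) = (h + 5*n)/(h + 7*n)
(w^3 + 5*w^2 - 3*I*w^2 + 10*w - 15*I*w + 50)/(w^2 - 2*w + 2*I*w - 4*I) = (w^2 + 5*w*(1 - I) - 25*I)/(w - 2)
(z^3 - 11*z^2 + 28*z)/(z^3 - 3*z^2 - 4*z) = (z - 7)/(z + 1)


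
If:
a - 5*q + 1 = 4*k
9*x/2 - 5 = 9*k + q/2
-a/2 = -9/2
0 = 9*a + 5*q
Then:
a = 9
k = 91/4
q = -81/5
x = 4033/90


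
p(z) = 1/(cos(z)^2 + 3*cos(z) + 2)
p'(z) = (2*sin(z)*cos(z) + 3*sin(z))/(cos(z)^2 + 3*cos(z) + 2)^2 = (2*cos(z) + 3)*sin(z)/(cos(z)^2 + 3*cos(z) + 2)^2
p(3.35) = 45.24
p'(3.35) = -441.70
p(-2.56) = 5.22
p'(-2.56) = -19.92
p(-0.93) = 0.24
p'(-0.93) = -0.20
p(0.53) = 0.19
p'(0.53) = 0.08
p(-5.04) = 0.33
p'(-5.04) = 0.37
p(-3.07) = 389.37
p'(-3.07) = -10900.63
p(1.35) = 0.37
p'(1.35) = 0.46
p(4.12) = 1.57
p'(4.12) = -3.85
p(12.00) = 0.19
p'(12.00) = -0.09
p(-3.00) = 98.93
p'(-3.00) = -1408.95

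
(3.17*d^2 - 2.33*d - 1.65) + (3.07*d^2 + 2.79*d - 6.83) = 6.24*d^2 + 0.46*d - 8.48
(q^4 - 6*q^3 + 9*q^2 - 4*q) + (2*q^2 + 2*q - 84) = q^4 - 6*q^3 + 11*q^2 - 2*q - 84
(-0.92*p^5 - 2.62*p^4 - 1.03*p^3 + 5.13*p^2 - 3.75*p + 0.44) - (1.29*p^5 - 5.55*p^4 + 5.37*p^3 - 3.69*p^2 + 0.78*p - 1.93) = -2.21*p^5 + 2.93*p^4 - 6.4*p^3 + 8.82*p^2 - 4.53*p + 2.37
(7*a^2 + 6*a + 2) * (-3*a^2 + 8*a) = -21*a^4 + 38*a^3 + 42*a^2 + 16*a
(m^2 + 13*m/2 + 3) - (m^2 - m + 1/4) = 15*m/2 + 11/4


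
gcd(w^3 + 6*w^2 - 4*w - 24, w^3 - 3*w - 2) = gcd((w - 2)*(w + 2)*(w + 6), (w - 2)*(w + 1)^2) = w - 2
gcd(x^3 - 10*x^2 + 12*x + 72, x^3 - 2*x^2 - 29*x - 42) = x + 2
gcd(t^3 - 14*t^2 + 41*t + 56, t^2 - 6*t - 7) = t^2 - 6*t - 7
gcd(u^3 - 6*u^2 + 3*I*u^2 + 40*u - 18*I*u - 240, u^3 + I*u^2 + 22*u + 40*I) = u - 5*I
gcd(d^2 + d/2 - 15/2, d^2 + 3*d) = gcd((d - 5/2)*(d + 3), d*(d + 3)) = d + 3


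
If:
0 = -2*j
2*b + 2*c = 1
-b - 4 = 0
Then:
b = -4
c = 9/2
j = 0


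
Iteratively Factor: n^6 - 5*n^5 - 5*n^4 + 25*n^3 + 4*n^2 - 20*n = (n - 5)*(n^5 - 5*n^3 + 4*n) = (n - 5)*(n - 1)*(n^4 + n^3 - 4*n^2 - 4*n) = n*(n - 5)*(n - 1)*(n^3 + n^2 - 4*n - 4) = n*(n - 5)*(n - 1)*(n + 2)*(n^2 - n - 2) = n*(n - 5)*(n - 1)*(n + 1)*(n + 2)*(n - 2)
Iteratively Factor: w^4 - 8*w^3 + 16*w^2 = (w - 4)*(w^3 - 4*w^2) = w*(w - 4)*(w^2 - 4*w) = w^2*(w - 4)*(w - 4)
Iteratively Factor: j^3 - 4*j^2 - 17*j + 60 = (j - 3)*(j^2 - j - 20) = (j - 3)*(j + 4)*(j - 5)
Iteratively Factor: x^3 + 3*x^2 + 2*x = (x + 1)*(x^2 + 2*x) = x*(x + 1)*(x + 2)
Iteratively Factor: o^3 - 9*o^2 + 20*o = (o - 5)*(o^2 - 4*o) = o*(o - 5)*(o - 4)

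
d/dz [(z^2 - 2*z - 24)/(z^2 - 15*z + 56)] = (-13*z^2 + 160*z - 472)/(z^4 - 30*z^3 + 337*z^2 - 1680*z + 3136)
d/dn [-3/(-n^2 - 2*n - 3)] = 6*(-n - 1)/(n^2 + 2*n + 3)^2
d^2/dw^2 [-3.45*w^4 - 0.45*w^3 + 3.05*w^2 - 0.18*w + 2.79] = -41.4*w^2 - 2.7*w + 6.1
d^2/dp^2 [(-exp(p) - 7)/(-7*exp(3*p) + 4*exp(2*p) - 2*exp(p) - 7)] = (196*exp(6*p) + 3003*exp(5*p) - 2196*exp(4*p) + 15*exp(3*p) - 3087*exp(2*p) + 798*exp(p) - 49)*exp(p)/(343*exp(9*p) - 588*exp(8*p) + 630*exp(7*p) + 629*exp(6*p) - 996*exp(5*p) + 876*exp(4*p) + 701*exp(3*p) - 504*exp(2*p) + 294*exp(p) + 343)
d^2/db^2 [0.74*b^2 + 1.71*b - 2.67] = 1.48000000000000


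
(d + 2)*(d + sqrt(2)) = d^2 + sqrt(2)*d + 2*d + 2*sqrt(2)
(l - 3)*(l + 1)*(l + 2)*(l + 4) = l^4 + 4*l^3 - 7*l^2 - 34*l - 24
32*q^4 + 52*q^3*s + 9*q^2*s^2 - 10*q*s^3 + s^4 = (-8*q + s)*(-4*q + s)*(q + s)^2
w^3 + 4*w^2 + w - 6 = (w - 1)*(w + 2)*(w + 3)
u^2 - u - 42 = (u - 7)*(u + 6)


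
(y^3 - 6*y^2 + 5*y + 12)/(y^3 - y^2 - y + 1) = (y^2 - 7*y + 12)/(y^2 - 2*y + 1)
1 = 1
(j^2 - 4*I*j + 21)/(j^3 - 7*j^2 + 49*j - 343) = (j + 3*I)/(j^2 + 7*j*(-1 + I) - 49*I)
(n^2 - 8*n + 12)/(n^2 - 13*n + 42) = (n - 2)/(n - 7)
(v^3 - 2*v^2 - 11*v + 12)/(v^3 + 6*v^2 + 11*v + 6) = (v^2 - 5*v + 4)/(v^2 + 3*v + 2)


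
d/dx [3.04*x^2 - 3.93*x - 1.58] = 6.08*x - 3.93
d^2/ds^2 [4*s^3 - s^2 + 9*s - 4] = 24*s - 2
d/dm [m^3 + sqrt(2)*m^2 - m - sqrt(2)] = 3*m^2 + 2*sqrt(2)*m - 1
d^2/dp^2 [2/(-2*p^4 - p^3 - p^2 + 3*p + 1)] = 4*((12*p^2 + 3*p + 1)*(2*p^4 + p^3 + p^2 - 3*p - 1) - (8*p^3 + 3*p^2 + 2*p - 3)^2)/(2*p^4 + p^3 + p^2 - 3*p - 1)^3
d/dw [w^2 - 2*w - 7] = 2*w - 2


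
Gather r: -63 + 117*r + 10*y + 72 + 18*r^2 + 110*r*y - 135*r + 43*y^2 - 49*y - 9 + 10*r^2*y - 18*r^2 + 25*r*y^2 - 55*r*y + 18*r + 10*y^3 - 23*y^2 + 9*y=10*r^2*y + r*(25*y^2 + 55*y) + 10*y^3 + 20*y^2 - 30*y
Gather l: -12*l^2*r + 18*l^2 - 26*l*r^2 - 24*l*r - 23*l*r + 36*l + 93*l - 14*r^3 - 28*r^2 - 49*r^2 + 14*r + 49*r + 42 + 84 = l^2*(18 - 12*r) + l*(-26*r^2 - 47*r + 129) - 14*r^3 - 77*r^2 + 63*r + 126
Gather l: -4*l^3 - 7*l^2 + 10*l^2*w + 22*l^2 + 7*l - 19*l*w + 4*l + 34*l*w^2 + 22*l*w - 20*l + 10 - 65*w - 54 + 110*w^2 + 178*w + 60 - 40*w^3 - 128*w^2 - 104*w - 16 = -4*l^3 + l^2*(10*w + 15) + l*(34*w^2 + 3*w - 9) - 40*w^3 - 18*w^2 + 9*w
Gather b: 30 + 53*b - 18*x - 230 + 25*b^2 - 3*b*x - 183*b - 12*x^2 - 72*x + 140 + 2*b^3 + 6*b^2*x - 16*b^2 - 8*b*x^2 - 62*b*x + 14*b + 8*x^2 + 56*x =2*b^3 + b^2*(6*x + 9) + b*(-8*x^2 - 65*x - 116) - 4*x^2 - 34*x - 60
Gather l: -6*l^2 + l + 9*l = -6*l^2 + 10*l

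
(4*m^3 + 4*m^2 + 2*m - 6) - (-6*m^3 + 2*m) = 10*m^3 + 4*m^2 - 6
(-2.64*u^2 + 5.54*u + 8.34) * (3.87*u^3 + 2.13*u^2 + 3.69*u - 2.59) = -10.2168*u^5 + 15.8166*u^4 + 34.3344*u^3 + 45.0444*u^2 + 16.426*u - 21.6006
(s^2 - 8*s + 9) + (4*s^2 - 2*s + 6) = 5*s^2 - 10*s + 15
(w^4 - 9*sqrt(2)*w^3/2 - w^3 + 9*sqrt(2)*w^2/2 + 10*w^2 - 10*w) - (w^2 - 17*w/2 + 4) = w^4 - 9*sqrt(2)*w^3/2 - w^3 + 9*sqrt(2)*w^2/2 + 9*w^2 - 3*w/2 - 4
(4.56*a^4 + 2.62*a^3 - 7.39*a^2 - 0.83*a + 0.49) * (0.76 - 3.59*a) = -16.3704*a^5 - 5.9402*a^4 + 28.5213*a^3 - 2.6367*a^2 - 2.3899*a + 0.3724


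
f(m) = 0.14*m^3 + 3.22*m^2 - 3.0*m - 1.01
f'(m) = 0.42*m^2 + 6.44*m - 3.0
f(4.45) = 61.74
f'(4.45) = 33.98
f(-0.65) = 2.26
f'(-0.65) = -7.01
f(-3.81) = 49.42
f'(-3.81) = -21.44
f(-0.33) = 0.33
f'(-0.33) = -5.08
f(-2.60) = 26.10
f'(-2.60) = -16.90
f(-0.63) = 2.12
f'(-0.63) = -6.89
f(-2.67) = 27.29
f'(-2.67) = -17.20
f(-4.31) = 60.53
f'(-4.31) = -22.95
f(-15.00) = 295.99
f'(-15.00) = -5.10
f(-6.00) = 102.67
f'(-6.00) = -26.52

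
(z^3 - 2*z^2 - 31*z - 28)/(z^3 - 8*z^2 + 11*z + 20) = (z^2 - 3*z - 28)/(z^2 - 9*z + 20)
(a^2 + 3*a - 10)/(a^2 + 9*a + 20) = (a - 2)/(a + 4)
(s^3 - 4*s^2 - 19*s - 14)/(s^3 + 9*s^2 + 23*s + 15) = (s^2 - 5*s - 14)/(s^2 + 8*s + 15)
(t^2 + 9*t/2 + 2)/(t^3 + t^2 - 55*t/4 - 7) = 2/(2*t - 7)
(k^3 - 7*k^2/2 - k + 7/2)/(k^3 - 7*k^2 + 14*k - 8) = (2*k^2 - 5*k - 7)/(2*(k^2 - 6*k + 8))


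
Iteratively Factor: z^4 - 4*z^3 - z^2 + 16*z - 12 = (z - 3)*(z^3 - z^2 - 4*z + 4) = (z - 3)*(z - 2)*(z^2 + z - 2) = (z - 3)*(z - 2)*(z - 1)*(z + 2)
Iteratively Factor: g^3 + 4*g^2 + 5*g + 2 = (g + 2)*(g^2 + 2*g + 1) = (g + 1)*(g + 2)*(g + 1)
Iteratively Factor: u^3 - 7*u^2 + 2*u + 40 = (u - 5)*(u^2 - 2*u - 8) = (u - 5)*(u + 2)*(u - 4)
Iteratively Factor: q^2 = (q)*(q)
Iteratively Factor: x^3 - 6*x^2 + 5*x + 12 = (x - 4)*(x^2 - 2*x - 3) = (x - 4)*(x + 1)*(x - 3)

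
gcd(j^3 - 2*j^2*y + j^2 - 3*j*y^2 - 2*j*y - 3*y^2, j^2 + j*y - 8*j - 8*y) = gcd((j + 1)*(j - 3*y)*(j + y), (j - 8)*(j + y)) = j + y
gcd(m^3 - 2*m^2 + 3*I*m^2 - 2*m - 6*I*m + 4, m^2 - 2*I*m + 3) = m + I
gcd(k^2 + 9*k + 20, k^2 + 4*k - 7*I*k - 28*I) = k + 4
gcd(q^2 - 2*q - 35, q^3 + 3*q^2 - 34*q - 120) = q + 5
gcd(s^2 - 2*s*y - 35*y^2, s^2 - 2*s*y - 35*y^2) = -s^2 + 2*s*y + 35*y^2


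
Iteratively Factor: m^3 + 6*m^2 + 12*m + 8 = (m + 2)*(m^2 + 4*m + 4) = (m + 2)^2*(m + 2)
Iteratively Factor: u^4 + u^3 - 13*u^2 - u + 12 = (u - 3)*(u^3 + 4*u^2 - u - 4) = (u - 3)*(u - 1)*(u^2 + 5*u + 4) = (u - 3)*(u - 1)*(u + 4)*(u + 1)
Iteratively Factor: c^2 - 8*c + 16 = (c - 4)*(c - 4)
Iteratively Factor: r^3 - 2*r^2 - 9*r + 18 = (r - 3)*(r^2 + r - 6) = (r - 3)*(r + 3)*(r - 2)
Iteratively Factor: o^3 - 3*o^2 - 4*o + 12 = (o - 2)*(o^2 - o - 6) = (o - 3)*(o - 2)*(o + 2)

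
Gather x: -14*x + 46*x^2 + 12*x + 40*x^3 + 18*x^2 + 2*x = 40*x^3 + 64*x^2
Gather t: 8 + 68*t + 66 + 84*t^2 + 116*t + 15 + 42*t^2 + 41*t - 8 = 126*t^2 + 225*t + 81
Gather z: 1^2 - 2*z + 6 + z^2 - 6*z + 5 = z^2 - 8*z + 12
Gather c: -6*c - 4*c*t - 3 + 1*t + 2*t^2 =c*(-4*t - 6) + 2*t^2 + t - 3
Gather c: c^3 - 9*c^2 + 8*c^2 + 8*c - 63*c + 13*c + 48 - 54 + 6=c^3 - c^2 - 42*c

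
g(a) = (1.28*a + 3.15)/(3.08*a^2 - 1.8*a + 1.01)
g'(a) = (1.8 - 6.16*a)*(1.28*a + 3.15)/(3.08*a^2 - 1.8*a + 1.01)^2 + 1.28/(3.08*a^2 - 1.8*a + 1.01)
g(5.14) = 0.13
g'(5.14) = -0.04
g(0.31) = 4.74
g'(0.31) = 1.02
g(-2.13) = 0.02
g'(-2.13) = 0.09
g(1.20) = 1.43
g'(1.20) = -2.04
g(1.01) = 1.90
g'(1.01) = -3.06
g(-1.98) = 0.04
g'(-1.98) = 0.11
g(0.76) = 2.90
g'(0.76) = -4.98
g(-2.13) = 0.02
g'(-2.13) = 0.09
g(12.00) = 0.04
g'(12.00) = -0.00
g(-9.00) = -0.03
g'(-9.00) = -0.00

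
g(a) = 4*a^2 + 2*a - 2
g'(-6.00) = -46.00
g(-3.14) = 31.16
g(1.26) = 6.87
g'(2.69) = 23.52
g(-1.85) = 7.99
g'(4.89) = 41.12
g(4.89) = 103.43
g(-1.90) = 8.64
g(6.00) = 154.00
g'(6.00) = 50.00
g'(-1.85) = -12.80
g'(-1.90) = -13.20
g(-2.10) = 11.44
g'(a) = 8*a + 2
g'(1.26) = 12.08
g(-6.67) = 162.62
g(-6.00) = 130.00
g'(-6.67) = -51.36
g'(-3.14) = -23.12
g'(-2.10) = -14.80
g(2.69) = 32.32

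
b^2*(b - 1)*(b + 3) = b^4 + 2*b^3 - 3*b^2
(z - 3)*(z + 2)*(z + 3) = z^3 + 2*z^2 - 9*z - 18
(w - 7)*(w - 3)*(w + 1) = w^3 - 9*w^2 + 11*w + 21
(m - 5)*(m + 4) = m^2 - m - 20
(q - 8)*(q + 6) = q^2 - 2*q - 48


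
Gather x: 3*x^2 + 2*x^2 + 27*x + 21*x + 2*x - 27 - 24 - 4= 5*x^2 + 50*x - 55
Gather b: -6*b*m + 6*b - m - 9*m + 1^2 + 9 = b*(6 - 6*m) - 10*m + 10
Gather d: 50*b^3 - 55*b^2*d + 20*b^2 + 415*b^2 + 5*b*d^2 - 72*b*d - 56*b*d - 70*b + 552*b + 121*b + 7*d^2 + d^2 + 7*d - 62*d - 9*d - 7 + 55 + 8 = 50*b^3 + 435*b^2 + 603*b + d^2*(5*b + 8) + d*(-55*b^2 - 128*b - 64) + 56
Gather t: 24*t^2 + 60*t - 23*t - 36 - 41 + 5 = 24*t^2 + 37*t - 72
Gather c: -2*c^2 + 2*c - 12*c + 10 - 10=-2*c^2 - 10*c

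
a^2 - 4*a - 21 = (a - 7)*(a + 3)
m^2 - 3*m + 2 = (m - 2)*(m - 1)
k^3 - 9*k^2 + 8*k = k*(k - 8)*(k - 1)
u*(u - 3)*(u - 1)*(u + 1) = u^4 - 3*u^3 - u^2 + 3*u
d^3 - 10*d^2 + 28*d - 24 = (d - 6)*(d - 2)^2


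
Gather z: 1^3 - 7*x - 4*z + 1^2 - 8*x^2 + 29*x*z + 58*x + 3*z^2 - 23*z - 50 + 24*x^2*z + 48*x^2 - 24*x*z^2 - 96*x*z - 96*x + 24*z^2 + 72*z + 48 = 40*x^2 - 45*x + z^2*(27 - 24*x) + z*(24*x^2 - 67*x + 45)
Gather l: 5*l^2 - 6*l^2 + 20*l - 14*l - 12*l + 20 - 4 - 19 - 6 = -l^2 - 6*l - 9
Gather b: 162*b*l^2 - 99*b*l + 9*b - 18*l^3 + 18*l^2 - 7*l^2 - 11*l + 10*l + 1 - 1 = b*(162*l^2 - 99*l + 9) - 18*l^3 + 11*l^2 - l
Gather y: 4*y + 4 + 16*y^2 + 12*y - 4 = 16*y^2 + 16*y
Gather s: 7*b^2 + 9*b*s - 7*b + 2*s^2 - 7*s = 7*b^2 - 7*b + 2*s^2 + s*(9*b - 7)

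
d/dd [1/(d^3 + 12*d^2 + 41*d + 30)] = (-3*d^2 - 24*d - 41)/(d^3 + 12*d^2 + 41*d + 30)^2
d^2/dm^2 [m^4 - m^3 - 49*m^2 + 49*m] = 12*m^2 - 6*m - 98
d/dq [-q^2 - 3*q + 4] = -2*q - 3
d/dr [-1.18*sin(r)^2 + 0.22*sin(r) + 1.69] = (0.22 - 2.36*sin(r))*cos(r)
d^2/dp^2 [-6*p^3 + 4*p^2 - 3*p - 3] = 8 - 36*p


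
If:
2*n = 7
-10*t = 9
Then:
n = 7/2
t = -9/10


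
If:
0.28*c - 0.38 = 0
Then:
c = 1.36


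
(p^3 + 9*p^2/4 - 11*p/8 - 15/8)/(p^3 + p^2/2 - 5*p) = (4*p^2 - p - 3)/(4*p*(p - 2))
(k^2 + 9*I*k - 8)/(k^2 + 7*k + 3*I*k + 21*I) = (k^2 + 9*I*k - 8)/(k^2 + k*(7 + 3*I) + 21*I)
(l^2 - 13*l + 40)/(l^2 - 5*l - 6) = (-l^2 + 13*l - 40)/(-l^2 + 5*l + 6)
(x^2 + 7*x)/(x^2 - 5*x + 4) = x*(x + 7)/(x^2 - 5*x + 4)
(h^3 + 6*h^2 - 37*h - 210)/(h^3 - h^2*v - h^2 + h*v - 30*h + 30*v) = (-h - 7)/(-h + v)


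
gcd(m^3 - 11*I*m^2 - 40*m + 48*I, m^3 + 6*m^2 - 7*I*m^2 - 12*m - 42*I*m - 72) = m^2 - 7*I*m - 12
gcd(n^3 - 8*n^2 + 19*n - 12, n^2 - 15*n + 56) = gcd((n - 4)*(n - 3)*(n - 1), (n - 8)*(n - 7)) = 1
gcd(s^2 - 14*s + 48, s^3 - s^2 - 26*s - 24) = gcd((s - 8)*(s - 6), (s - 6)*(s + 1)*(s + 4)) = s - 6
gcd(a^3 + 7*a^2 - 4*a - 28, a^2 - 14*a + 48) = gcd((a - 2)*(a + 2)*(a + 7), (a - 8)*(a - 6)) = 1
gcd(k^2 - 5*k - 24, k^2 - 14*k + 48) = k - 8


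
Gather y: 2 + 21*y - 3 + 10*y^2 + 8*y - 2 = 10*y^2 + 29*y - 3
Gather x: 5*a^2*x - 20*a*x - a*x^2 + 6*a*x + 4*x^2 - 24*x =x^2*(4 - a) + x*(5*a^2 - 14*a - 24)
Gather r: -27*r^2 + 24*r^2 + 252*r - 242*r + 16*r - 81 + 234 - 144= -3*r^2 + 26*r + 9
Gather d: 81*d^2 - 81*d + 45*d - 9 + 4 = 81*d^2 - 36*d - 5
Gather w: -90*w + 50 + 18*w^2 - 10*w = 18*w^2 - 100*w + 50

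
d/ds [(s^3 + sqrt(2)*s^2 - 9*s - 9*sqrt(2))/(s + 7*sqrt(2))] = 2*(s^3 + 11*sqrt(2)*s^2 + 14*s - 27*sqrt(2))/(s^2 + 14*sqrt(2)*s + 98)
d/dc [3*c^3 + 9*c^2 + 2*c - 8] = 9*c^2 + 18*c + 2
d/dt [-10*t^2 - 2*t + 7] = -20*t - 2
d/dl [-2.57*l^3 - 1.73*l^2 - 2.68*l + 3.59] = -7.71*l^2 - 3.46*l - 2.68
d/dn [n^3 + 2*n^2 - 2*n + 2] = 3*n^2 + 4*n - 2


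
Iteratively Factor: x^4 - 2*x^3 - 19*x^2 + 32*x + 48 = (x - 3)*(x^3 + x^2 - 16*x - 16) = (x - 4)*(x - 3)*(x^2 + 5*x + 4) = (x - 4)*(x - 3)*(x + 1)*(x + 4)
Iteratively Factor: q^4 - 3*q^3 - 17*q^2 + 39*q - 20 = (q - 5)*(q^3 + 2*q^2 - 7*q + 4) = (q - 5)*(q - 1)*(q^2 + 3*q - 4) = (q - 5)*(q - 1)*(q + 4)*(q - 1)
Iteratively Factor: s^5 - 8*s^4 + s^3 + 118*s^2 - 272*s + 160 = (s - 2)*(s^4 - 6*s^3 - 11*s^2 + 96*s - 80) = (s - 2)*(s + 4)*(s^3 - 10*s^2 + 29*s - 20) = (s - 5)*(s - 2)*(s + 4)*(s^2 - 5*s + 4) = (s - 5)*(s - 4)*(s - 2)*(s + 4)*(s - 1)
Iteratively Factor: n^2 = (n)*(n)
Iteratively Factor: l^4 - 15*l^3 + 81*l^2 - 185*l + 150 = (l - 3)*(l^3 - 12*l^2 + 45*l - 50) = (l - 5)*(l - 3)*(l^2 - 7*l + 10) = (l - 5)^2*(l - 3)*(l - 2)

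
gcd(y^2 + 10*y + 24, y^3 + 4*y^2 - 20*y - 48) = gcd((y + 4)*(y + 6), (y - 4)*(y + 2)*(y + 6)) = y + 6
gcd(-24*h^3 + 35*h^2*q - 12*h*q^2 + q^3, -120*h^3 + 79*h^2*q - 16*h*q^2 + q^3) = 24*h^2 - 11*h*q + q^2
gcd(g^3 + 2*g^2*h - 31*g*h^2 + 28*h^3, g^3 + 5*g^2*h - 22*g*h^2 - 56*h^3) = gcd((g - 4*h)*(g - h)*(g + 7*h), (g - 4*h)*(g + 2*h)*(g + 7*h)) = g^2 + 3*g*h - 28*h^2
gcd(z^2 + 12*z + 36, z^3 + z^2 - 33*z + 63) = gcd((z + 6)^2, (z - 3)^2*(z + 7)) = 1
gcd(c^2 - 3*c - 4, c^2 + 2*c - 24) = c - 4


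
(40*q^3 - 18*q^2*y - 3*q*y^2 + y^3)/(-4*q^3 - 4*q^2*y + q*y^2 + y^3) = (-20*q^2 - q*y + y^2)/(2*q^2 + 3*q*y + y^2)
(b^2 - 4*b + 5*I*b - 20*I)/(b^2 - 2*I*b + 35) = (b - 4)/(b - 7*I)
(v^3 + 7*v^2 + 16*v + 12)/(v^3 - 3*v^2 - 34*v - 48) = (v + 2)/(v - 8)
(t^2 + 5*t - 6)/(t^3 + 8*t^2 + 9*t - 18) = 1/(t + 3)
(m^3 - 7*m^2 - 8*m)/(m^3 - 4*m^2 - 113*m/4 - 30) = 4*m*(m + 1)/(4*m^2 + 16*m + 15)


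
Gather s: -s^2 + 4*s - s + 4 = -s^2 + 3*s + 4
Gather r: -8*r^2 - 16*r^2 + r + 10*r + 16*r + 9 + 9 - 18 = -24*r^2 + 27*r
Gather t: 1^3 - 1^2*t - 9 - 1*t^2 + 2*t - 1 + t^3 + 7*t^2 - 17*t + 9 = t^3 + 6*t^2 - 16*t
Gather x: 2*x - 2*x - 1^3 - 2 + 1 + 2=0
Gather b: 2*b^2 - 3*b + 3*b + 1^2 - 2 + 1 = 2*b^2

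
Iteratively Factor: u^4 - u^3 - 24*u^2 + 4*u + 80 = (u - 5)*(u^3 + 4*u^2 - 4*u - 16) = (u - 5)*(u + 2)*(u^2 + 2*u - 8) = (u - 5)*(u + 2)*(u + 4)*(u - 2)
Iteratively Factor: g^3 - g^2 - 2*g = (g)*(g^2 - g - 2) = g*(g - 2)*(g + 1)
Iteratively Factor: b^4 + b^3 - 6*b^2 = (b + 3)*(b^3 - 2*b^2) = b*(b + 3)*(b^2 - 2*b) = b*(b - 2)*(b + 3)*(b)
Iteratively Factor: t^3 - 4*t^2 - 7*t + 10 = (t - 1)*(t^2 - 3*t - 10) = (t - 1)*(t + 2)*(t - 5)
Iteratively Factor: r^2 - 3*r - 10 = (r - 5)*(r + 2)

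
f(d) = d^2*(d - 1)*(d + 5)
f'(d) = d^2*(d - 1) + d^2*(d + 5) + 2*d*(d - 1)*(d + 5) = 2*d*(2*d^2 + 6*d - 5)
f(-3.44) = -81.96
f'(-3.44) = 13.57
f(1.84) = 19.45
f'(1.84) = 47.15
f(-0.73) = -3.94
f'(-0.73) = 12.14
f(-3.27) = -78.99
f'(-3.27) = 21.15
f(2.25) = 45.88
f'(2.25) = 83.81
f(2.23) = 44.22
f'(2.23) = 81.73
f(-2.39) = -50.54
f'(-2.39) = 37.84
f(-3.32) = -80.00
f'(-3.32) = 19.09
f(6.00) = 1980.00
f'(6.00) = 1236.00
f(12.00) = 26928.00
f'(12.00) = 8520.00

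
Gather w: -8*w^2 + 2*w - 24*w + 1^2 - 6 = -8*w^2 - 22*w - 5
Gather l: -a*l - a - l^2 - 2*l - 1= -a - l^2 + l*(-a - 2) - 1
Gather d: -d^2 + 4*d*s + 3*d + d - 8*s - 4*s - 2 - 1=-d^2 + d*(4*s + 4) - 12*s - 3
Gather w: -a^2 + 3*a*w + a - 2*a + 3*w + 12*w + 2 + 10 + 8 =-a^2 - a + w*(3*a + 15) + 20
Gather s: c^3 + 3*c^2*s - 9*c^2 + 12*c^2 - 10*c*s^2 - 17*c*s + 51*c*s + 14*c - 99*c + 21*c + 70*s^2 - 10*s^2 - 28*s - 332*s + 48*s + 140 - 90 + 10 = c^3 + 3*c^2 - 64*c + s^2*(60 - 10*c) + s*(3*c^2 + 34*c - 312) + 60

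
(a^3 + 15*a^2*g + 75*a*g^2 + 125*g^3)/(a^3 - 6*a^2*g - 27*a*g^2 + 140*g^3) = (a^2 + 10*a*g + 25*g^2)/(a^2 - 11*a*g + 28*g^2)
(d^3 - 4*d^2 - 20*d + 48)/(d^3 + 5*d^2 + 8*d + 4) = (d^3 - 4*d^2 - 20*d + 48)/(d^3 + 5*d^2 + 8*d + 4)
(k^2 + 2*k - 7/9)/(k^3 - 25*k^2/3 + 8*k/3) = (k + 7/3)/(k*(k - 8))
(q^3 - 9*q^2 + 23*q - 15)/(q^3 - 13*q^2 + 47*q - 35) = (q - 3)/(q - 7)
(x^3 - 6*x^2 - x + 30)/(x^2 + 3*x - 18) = (x^2 - 3*x - 10)/(x + 6)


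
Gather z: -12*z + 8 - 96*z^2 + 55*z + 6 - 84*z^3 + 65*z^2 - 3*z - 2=-84*z^3 - 31*z^2 + 40*z + 12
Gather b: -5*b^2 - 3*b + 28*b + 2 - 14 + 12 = -5*b^2 + 25*b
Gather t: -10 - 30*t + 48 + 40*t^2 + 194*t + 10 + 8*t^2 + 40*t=48*t^2 + 204*t + 48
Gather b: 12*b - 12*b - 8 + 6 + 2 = 0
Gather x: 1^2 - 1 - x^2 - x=-x^2 - x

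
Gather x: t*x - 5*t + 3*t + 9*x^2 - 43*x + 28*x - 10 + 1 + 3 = -2*t + 9*x^2 + x*(t - 15) - 6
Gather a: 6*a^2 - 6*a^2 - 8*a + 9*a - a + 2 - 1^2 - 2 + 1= 0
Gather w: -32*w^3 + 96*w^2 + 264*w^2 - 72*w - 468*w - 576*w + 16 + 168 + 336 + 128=-32*w^3 + 360*w^2 - 1116*w + 648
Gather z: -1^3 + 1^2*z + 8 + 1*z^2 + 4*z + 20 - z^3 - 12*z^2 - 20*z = -z^3 - 11*z^2 - 15*z + 27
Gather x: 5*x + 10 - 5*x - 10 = 0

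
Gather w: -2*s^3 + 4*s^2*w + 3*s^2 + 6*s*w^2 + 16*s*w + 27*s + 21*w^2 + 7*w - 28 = -2*s^3 + 3*s^2 + 27*s + w^2*(6*s + 21) + w*(4*s^2 + 16*s + 7) - 28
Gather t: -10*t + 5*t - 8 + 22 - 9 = 5 - 5*t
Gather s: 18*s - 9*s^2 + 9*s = -9*s^2 + 27*s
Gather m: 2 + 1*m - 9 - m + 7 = 0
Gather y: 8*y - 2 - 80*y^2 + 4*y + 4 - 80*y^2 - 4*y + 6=-160*y^2 + 8*y + 8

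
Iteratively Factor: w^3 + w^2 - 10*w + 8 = (w - 2)*(w^2 + 3*w - 4) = (w - 2)*(w - 1)*(w + 4)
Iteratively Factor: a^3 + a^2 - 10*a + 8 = (a - 2)*(a^2 + 3*a - 4) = (a - 2)*(a - 1)*(a + 4)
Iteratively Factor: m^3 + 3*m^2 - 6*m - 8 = (m + 1)*(m^2 + 2*m - 8) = (m - 2)*(m + 1)*(m + 4)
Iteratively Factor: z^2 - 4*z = (z - 4)*(z)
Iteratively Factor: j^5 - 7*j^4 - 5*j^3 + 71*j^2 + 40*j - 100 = (j - 1)*(j^4 - 6*j^3 - 11*j^2 + 60*j + 100) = (j - 5)*(j - 1)*(j^3 - j^2 - 16*j - 20) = (j - 5)*(j - 1)*(j + 2)*(j^2 - 3*j - 10) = (j - 5)*(j - 1)*(j + 2)^2*(j - 5)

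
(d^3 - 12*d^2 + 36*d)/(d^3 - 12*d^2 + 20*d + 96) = d*(d - 6)/(d^2 - 6*d - 16)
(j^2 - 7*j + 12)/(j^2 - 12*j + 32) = (j - 3)/(j - 8)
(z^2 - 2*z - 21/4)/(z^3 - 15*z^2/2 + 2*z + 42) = (z + 3/2)/(z^2 - 4*z - 12)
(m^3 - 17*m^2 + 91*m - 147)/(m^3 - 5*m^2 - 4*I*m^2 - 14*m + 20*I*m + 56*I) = (m^2 - 10*m + 21)/(m^2 + m*(2 - 4*I) - 8*I)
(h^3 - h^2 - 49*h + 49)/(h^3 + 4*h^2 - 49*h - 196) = (h - 1)/(h + 4)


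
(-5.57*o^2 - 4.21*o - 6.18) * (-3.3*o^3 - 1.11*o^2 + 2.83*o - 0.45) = 18.381*o^5 + 20.0757*o^4 + 9.304*o^3 - 2.548*o^2 - 15.5949*o + 2.781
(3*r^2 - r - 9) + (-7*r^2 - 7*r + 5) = -4*r^2 - 8*r - 4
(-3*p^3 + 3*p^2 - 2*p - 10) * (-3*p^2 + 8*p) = 9*p^5 - 33*p^4 + 30*p^3 + 14*p^2 - 80*p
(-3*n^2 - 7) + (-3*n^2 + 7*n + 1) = -6*n^2 + 7*n - 6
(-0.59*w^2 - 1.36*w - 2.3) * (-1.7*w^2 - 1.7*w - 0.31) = 1.003*w^4 + 3.315*w^3 + 6.4049*w^2 + 4.3316*w + 0.713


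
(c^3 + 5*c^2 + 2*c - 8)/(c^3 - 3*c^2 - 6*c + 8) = (c + 4)/(c - 4)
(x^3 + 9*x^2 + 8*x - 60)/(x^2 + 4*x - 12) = x + 5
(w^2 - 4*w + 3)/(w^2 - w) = (w - 3)/w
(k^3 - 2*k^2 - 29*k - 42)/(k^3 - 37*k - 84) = (k + 2)/(k + 4)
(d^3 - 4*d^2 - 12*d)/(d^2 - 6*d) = d + 2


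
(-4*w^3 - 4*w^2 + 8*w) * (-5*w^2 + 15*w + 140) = 20*w^5 - 40*w^4 - 660*w^3 - 440*w^2 + 1120*w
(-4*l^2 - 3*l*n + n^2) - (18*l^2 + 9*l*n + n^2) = -22*l^2 - 12*l*n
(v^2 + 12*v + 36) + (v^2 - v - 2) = 2*v^2 + 11*v + 34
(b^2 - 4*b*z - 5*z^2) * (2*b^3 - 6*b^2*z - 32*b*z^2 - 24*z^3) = 2*b^5 - 14*b^4*z - 18*b^3*z^2 + 134*b^2*z^3 + 256*b*z^4 + 120*z^5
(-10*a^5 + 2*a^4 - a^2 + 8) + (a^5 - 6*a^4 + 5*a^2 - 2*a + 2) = -9*a^5 - 4*a^4 + 4*a^2 - 2*a + 10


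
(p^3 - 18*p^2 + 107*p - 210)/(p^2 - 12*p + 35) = p - 6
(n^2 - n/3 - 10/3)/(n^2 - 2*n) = (n + 5/3)/n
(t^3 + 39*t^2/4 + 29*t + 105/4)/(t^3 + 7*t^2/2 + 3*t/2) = (4*t^2 + 27*t + 35)/(2*t*(2*t + 1))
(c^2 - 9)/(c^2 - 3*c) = (c + 3)/c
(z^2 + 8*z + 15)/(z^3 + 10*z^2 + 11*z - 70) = (z + 3)/(z^2 + 5*z - 14)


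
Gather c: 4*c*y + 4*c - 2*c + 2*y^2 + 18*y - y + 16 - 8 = c*(4*y + 2) + 2*y^2 + 17*y + 8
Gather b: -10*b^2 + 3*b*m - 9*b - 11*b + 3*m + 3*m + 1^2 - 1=-10*b^2 + b*(3*m - 20) + 6*m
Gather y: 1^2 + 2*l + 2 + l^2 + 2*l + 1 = l^2 + 4*l + 4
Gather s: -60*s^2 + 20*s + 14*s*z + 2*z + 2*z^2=-60*s^2 + s*(14*z + 20) + 2*z^2 + 2*z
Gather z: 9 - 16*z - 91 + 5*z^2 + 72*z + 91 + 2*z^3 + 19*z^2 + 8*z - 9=2*z^3 + 24*z^2 + 64*z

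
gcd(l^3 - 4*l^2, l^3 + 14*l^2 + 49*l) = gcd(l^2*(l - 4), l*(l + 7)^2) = l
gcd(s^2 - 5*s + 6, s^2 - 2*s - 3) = s - 3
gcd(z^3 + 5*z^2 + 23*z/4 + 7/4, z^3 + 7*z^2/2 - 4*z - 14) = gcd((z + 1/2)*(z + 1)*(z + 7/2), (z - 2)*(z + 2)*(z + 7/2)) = z + 7/2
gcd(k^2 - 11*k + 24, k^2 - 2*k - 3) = k - 3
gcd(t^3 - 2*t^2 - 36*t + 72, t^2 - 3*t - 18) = t - 6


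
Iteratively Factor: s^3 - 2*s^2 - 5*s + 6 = (s - 1)*(s^2 - s - 6) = (s - 3)*(s - 1)*(s + 2)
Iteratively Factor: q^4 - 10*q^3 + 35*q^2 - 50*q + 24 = (q - 2)*(q^3 - 8*q^2 + 19*q - 12) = (q - 2)*(q - 1)*(q^2 - 7*q + 12) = (q - 3)*(q - 2)*(q - 1)*(q - 4)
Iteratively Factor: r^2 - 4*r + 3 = (r - 3)*(r - 1)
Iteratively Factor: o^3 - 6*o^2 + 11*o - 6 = (o - 1)*(o^2 - 5*o + 6) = (o - 2)*(o - 1)*(o - 3)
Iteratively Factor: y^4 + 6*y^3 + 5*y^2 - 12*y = (y + 4)*(y^3 + 2*y^2 - 3*y) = (y - 1)*(y + 4)*(y^2 + 3*y) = y*(y - 1)*(y + 4)*(y + 3)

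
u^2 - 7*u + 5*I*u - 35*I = (u - 7)*(u + 5*I)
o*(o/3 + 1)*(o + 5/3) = o^3/3 + 14*o^2/9 + 5*o/3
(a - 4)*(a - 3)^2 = a^3 - 10*a^2 + 33*a - 36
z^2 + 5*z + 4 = (z + 1)*(z + 4)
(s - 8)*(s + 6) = s^2 - 2*s - 48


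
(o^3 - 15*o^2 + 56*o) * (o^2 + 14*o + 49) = o^5 - o^4 - 105*o^3 + 49*o^2 + 2744*o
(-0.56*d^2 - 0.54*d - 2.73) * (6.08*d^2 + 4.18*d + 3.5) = -3.4048*d^4 - 5.624*d^3 - 20.8156*d^2 - 13.3014*d - 9.555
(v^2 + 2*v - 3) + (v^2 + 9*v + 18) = 2*v^2 + 11*v + 15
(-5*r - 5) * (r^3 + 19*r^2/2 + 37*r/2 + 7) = -5*r^4 - 105*r^3/2 - 140*r^2 - 255*r/2 - 35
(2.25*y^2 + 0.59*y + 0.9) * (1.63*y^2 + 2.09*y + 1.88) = 3.6675*y^4 + 5.6642*y^3 + 6.9301*y^2 + 2.9902*y + 1.692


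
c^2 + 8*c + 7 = (c + 1)*(c + 7)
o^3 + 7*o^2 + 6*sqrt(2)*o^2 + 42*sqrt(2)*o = o*(o + 7)*(o + 6*sqrt(2))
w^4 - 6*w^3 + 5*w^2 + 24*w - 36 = (w - 3)^2*(w - 2)*(w + 2)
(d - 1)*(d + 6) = d^2 + 5*d - 6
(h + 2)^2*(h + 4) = h^3 + 8*h^2 + 20*h + 16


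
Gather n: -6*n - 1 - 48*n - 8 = -54*n - 9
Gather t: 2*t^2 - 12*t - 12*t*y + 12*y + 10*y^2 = 2*t^2 + t*(-12*y - 12) + 10*y^2 + 12*y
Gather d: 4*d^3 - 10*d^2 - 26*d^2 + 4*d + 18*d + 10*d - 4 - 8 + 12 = 4*d^3 - 36*d^2 + 32*d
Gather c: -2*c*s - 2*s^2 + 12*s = -2*c*s - 2*s^2 + 12*s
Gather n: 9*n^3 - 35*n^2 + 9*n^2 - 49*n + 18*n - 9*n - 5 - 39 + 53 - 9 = 9*n^3 - 26*n^2 - 40*n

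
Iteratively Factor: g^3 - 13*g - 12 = (g + 3)*(g^2 - 3*g - 4) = (g + 1)*(g + 3)*(g - 4)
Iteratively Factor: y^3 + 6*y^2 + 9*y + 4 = (y + 4)*(y^2 + 2*y + 1) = (y + 1)*(y + 4)*(y + 1)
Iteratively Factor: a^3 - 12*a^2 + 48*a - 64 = (a - 4)*(a^2 - 8*a + 16) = (a - 4)^2*(a - 4)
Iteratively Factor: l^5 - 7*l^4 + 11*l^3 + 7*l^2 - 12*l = (l + 1)*(l^4 - 8*l^3 + 19*l^2 - 12*l) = l*(l + 1)*(l^3 - 8*l^2 + 19*l - 12) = l*(l - 1)*(l + 1)*(l^2 - 7*l + 12) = l*(l - 4)*(l - 1)*(l + 1)*(l - 3)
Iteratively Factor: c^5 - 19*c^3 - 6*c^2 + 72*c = (c)*(c^4 - 19*c^2 - 6*c + 72) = c*(c - 4)*(c^3 + 4*c^2 - 3*c - 18) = c*(c - 4)*(c - 2)*(c^2 + 6*c + 9) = c*(c - 4)*(c - 2)*(c + 3)*(c + 3)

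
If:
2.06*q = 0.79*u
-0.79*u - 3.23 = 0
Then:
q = -1.57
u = -4.09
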